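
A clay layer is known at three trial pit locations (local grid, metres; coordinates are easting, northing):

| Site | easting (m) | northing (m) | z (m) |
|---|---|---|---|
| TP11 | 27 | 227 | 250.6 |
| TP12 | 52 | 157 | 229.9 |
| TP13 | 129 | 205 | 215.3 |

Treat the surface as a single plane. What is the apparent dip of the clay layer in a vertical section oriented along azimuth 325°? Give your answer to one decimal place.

Let the plane be z = a·easting + b·northing + c.
TP12−TP11: 25a − 70b = −20.7;  TP13−TP11: 102a − 22b = −35.3.
Solving gives a = −0.30586, b = 0.18648.
Unit vector along 325° is (sin 325°, cos 325°) = (-0.5736, 0.8192).
Slope in that direction = a·(-0.5736) + b·(0.8192) = 0.32819.
Apparent dip = arctan|0.32819| = 18.2° (true dip is 19.7°, so apparent ≤ true as expected).

18.2°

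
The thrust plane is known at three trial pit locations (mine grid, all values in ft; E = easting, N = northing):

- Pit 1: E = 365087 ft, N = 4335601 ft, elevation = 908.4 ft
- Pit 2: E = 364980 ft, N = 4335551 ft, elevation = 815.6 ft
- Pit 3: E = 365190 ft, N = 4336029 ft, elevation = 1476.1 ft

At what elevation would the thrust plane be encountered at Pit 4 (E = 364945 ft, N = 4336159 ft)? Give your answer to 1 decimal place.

1571.5 ft

Let the plane be z = a·E + b·N + c.
Pit 2−Pit 1: −107a − 50b = −92.8;  Pit 3−Pit 1: 103a + 428b = 567.7.
Solving gives a = 0.278831865, b = 1.259299808.
Then c = 908.4 − a·365087 − b·4335601 = −5560711.00.
At (364945, 4336159): z = 101758.3 + 5460524.2 − 5560711.00 = 1571.5 ft.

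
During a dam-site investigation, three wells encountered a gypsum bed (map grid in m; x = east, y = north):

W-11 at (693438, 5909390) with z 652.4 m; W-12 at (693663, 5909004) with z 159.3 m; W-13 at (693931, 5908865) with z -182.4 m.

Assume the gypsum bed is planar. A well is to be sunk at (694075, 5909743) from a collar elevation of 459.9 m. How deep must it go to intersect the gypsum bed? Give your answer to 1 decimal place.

96.4 m

Two edge vectors: W-11→W-12 = (225, -386, -493.1), W-11→W-13 = (493, -525, -834.8).
Normal n = (W-11→W-12) × (W-11→W-13) = (63355.3, -55268.3, 72173).
So ∂z/∂x = −n_x/n_z = −0.877825503 and ∂z/∂y = −n_y/n_z = 0.765775290.
Intercept c from W-11: 652.4 + 608717.56 − 4525264.84 = −3915894.88.
At (694075, 5909743): z_contact = −609276.74 + 4525535.16 − 3915894.88 = 363.54 m.
Depth below ground = 459.9 − 363.54 = 96.4 m.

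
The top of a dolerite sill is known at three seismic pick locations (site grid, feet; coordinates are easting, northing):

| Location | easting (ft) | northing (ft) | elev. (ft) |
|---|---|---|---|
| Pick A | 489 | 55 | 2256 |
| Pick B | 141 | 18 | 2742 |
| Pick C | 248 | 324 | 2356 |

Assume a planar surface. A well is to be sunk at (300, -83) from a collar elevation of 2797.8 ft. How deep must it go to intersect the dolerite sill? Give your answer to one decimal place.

183.2 ft

Let the plane be z = a·easting + b·northing + c.
Pick B−Pick A: −348a − 37b = 486;  Pick C−Pick A: −241a + 269b = 100.
Solving gives a = −1.31118, b = −0.80295.
Then c = 2256 − a·489 − b·55 = 2941.33.
At (300, -83): z_contact = −393.35 + 66.65 + 2941.33 = 2614.62 ft.
Depth below ground = 2797.8 − 2614.62 = 183.2 ft.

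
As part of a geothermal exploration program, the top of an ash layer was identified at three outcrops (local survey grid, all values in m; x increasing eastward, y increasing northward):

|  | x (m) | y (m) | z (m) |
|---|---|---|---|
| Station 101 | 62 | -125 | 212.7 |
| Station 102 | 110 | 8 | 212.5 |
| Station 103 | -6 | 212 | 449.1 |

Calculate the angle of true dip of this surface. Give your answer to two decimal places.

53.01°

Two edge vectors: Station 101→Station 102 = (48, 133, -0.2), Station 101→Station 103 = (-68, 337, 236.4).
Normal n = (Station 101→Station 102) × (Station 101→Station 103) = (31508.6, -11333.6, 25220).
So ∂z/∂x = −n_x/n_z = −1.24935 and ∂z/∂y = −n_y/n_z = 0.44939.
Gradient magnitude |∇z| = √(a² + b²) = √(1.56087 + 0.20195) = 1.32771.
True dip = arctan(1.32771) = 53.01°, dipping toward ESE (azimuth ≈ 110°).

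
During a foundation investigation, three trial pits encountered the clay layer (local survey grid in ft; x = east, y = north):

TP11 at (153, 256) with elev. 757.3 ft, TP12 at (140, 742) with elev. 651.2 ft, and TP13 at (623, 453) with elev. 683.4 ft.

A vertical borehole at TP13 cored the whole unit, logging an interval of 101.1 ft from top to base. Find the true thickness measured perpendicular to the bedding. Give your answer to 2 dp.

Let the plane be z = a·x + b·y + c.
TP12−TP11: −13a + 486b = −106.1;  TP13−TP11: 470a + 197b = −73.9.
Solving gives a = −0.06500, b = −0.22005.
|∇z| = √(a²+b²) = 0.22945, so dip δ = arctan(0.22945) = 12.92°.
True thickness = vertical thickness × cos δ = 101.1 × cos 12.92° = 98.54 ft.

98.54 ft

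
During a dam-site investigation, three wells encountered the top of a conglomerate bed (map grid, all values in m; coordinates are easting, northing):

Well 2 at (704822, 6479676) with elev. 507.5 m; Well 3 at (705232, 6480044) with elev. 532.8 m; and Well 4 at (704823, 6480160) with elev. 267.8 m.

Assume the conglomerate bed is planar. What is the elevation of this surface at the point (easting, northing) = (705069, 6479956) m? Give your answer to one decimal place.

493.8 m

Let the plane be z = a·easting + b·northing + c.
Well 3−Well 2: 410a + 368b = 25.3;  Well 4−Well 2: 1a + 484b = −239.7.
Solving gives a = 0.507163052, b = −0.496295791.
Then c = 507.5 − a·704822 − b·6479676 = 2858883.75.
At (705069, 6479956): z = 357584.9 − 3215974.9 + 2858883.75 = 493.8 m.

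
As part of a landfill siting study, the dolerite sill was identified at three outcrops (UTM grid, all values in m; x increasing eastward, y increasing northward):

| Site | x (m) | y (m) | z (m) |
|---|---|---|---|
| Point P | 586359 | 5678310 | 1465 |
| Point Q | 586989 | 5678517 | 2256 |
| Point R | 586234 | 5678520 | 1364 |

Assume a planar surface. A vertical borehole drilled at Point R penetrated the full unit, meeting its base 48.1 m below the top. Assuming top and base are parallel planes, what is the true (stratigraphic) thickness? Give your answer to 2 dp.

Let the plane be z = a·x + b·y + c.
Point Q−Point P: 630a + 207b = 791;  Point R−Point P: −125a + 210b = −101.
Solving gives a = 1.18234, b = 0.22282.
|∇z| = √(a²+b²) = 1.20316, so dip δ = arctan(1.20316) = 50.27°.
True thickness = vertical thickness × cos δ = 48.1 × cos 50.27° = 30.75 m.

30.75 m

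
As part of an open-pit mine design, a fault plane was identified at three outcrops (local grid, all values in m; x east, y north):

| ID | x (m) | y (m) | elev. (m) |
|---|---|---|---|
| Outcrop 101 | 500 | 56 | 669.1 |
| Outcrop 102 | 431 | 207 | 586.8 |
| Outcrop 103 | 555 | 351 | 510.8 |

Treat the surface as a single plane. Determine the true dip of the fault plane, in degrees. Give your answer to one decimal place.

Two edge vectors: Outcrop 101→Outcrop 102 = (-69, 151, -82.3), Outcrop 101→Outcrop 103 = (55, 295, -158.3).
Normal n = (Outcrop 101→Outcrop 102) × (Outcrop 101→Outcrop 103) = (375.2, -15449.2, -28660).
So ∂z/∂x = −n_x/n_z = 0.01309 and ∂z/∂y = −n_y/n_z = −0.53905.
Gradient magnitude |∇z| = √(a² + b²) = √(0.00017 + 0.29058) = 0.53921.
True dip = arctan(0.53921) = 28.3°, dipping toward N (azimuth ≈ 359°).

28.3°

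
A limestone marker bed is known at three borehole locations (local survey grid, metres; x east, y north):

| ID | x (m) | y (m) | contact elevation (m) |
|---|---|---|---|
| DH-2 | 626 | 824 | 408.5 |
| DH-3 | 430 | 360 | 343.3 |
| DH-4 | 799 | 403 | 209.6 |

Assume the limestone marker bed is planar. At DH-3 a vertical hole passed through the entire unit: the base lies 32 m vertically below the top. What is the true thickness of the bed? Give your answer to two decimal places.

Let the plane be z = a·x + b·y + c.
DH-3−DH-2: −196a − 464b = −65.2;  DH-4−DH-2: 173a − 421b = −198.9.
Solving gives a = −0.39831, b = 0.30877.
|∇z| = √(a²+b²) = 0.50398, so dip δ = arctan(0.50398) = 26.75°.
True thickness = vertical thickness × cos δ = 32 × cos 26.75° = 28.58 m.

28.58 m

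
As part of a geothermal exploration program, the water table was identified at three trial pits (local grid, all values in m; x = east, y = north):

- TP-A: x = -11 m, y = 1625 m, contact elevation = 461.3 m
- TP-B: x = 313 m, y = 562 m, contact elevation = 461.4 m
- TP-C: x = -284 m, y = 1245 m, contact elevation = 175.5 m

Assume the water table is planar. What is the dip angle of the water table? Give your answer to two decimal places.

Let the plane be z = a·x + b·y + c.
TP-B−TP-A: 324a − 1063b = 0.1;  TP-C−TP-A: −273a − 380b = −285.8.
Solving gives a = 0.73513, b = 0.22397.
Gradient magnitude |∇z| = √(a² + b²) = √(0.54042 + 0.05016) = 0.76849.
True dip = arctan(0.76849) = 37.54°, dipping toward WSW (azimuth ≈ 253°).

37.54°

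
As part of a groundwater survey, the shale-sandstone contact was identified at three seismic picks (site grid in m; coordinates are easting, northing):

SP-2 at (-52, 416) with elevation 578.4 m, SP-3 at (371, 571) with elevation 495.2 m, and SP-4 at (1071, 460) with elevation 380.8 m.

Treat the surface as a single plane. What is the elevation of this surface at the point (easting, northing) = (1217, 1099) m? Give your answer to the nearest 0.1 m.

315.0 m

Two edge vectors: SP-2→SP-3 = (423, 155, -83.2), SP-2→SP-4 = (1123, 44, -197.6).
Normal n = (SP-2→SP-3) × (SP-2→SP-4) = (-26967.2, -9848.8, -155453).
So ∂z/∂easting = −n_x/n_z = −0.173475 and ∂z/∂northing = −n_y/n_z = −0.063355.
Intercept c from SP-2: 578.4 − 9.02 + 26.36 = 595.74.
At (1217, 1099): z = −211.1 − 69.6 + 595.74 = 315.0 m.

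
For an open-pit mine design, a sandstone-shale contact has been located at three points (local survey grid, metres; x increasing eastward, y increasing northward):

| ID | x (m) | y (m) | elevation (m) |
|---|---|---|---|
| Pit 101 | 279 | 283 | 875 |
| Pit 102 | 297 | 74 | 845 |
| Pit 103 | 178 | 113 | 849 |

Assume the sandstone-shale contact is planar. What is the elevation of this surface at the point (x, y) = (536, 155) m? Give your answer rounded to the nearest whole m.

860 m

Let the plane be z = a·x + b·y + c.
Pit 102−Pit 101: 18a − 209b = −30;  Pit 103−Pit 101: −101a − 170b = −26.
Solving gives a = 0.01382, b = 0.14473.
Then c = 875 − a·279 − b·283 = 830.19.
At (536, 155): z = 7.4 + 22.4 + 830.19 = 860.0 m.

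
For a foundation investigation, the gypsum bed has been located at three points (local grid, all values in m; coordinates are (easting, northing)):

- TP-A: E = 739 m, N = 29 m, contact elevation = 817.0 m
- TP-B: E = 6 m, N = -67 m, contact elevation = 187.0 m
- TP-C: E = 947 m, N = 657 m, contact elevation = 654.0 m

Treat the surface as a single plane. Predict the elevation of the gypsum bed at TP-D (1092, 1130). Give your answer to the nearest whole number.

520 m

Let the plane be z = a·E + b·N + c.
TP-B−TP-A: −733a − 96b = −630;  TP-C−TP-A: 208a + 628b = −163.
Solving gives a = 0.93399, b = −0.56890.
Then c = 817 − a·739 − b·29 = 143.28.
At (1092, 1130): z = 1019.9 − 642.9 + 143.28 = 520.3 m.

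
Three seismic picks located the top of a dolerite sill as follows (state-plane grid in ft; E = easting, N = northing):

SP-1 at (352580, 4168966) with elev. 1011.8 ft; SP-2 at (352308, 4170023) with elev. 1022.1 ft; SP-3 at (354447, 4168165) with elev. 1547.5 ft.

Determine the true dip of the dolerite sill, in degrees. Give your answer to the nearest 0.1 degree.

Let the plane be z = a·E + b·N + c.
SP-2−SP-1: −272a + 1057b = 10.3;  SP-3−SP-1: 1867a − 801b = 535.7.
Solving gives a = 0.32724, b = 0.09395.
Gradient magnitude |∇z| = √(a² + b²) = √(0.10709 + 0.00883) = 0.34046.
True dip = arctan(0.34046) = 18.8°, dipping toward WSW (azimuth ≈ 254°).

18.8°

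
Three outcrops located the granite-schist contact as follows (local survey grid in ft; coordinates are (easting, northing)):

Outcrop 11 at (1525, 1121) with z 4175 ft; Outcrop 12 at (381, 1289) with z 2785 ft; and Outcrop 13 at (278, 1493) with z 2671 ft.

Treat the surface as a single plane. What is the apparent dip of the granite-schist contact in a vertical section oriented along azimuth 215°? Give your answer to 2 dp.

Two edge vectors: Outcrop 11→Outcrop 12 = (-1144, 168, -1390), Outcrop 11→Outcrop 13 = (-1247, 372, -1504).
Normal n = (Outcrop 11→Outcrop 12) × (Outcrop 11→Outcrop 13) = (264408, 12754, -216072).
So ∂z/∂E = −n_x/n_z = 1.22370 and ∂z/∂N = −n_y/n_z = 0.05903.
Unit vector along 215° is (sin 215°, cos 215°) = (-0.5736, -0.8192).
Slope in that direction = a·(-0.5736) + b·(-0.8192) = −0.75024.
Apparent dip = arctan|0.75024| = 36.88° (true dip is 50.8°, so apparent ≤ true as expected).

36.88°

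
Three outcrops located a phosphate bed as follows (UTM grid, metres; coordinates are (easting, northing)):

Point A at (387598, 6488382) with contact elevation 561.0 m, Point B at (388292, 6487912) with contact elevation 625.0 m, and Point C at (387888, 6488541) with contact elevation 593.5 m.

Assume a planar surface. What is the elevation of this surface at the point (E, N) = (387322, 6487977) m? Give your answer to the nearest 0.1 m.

526.0 m

Let the plane be z = a·E + b·N + c.
Point B−Point A: 694a − 470b = 64;  Point C−Point A: 290a + 159b = 32.5.
Solving gives a = 0.103188375, b = 0.016197303.
Then c = 561 − a·387598 − b·6488382 = −144528.90.
At (387322, 6487977): z = 39967.1 + 105087.7 − 144528.90 = 526.0 m.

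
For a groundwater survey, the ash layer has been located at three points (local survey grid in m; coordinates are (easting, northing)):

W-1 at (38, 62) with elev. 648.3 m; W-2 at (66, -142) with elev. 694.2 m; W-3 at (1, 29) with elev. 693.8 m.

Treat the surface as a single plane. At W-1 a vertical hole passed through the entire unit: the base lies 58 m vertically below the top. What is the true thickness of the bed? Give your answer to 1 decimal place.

41.4 m

Let the plane be z = a·E + b·N + c.
W-2−W-1: 28a − 204b = 45.9;  W-3−W-1: −37a − 33b = 45.5.
Solving gives a = −0.91682, b = −0.35084.
|∇z| = √(a²+b²) = 0.98165, so dip δ = arctan(0.98165) = 44.47°.
True thickness = vertical thickness × cos δ = 58 × cos 44.47° = 41.4 m.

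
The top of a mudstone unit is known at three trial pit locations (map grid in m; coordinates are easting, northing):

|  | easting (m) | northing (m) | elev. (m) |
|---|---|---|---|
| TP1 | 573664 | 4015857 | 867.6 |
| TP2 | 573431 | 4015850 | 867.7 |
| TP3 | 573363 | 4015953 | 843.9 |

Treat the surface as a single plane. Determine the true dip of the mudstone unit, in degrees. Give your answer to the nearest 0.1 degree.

12.8°

Two edge vectors: TP1→TP2 = (-233, -7, 0.1), TP1→TP3 = (-301, 96, -23.7).
Normal n = (TP1→TP2) × (TP1→TP3) = (156.3, -5552.2, -24475).
So ∂z/∂easting = −n_x/n_z = 0.00639 and ∂z/∂northing = −n_y/n_z = −0.22685.
Gradient magnitude |∇z| = √(a² + b²) = √(0.00004 + 0.05146) = 0.22694.
True dip = arctan(0.22694) = 12.8°, dipping toward N (azimuth ≈ 358°).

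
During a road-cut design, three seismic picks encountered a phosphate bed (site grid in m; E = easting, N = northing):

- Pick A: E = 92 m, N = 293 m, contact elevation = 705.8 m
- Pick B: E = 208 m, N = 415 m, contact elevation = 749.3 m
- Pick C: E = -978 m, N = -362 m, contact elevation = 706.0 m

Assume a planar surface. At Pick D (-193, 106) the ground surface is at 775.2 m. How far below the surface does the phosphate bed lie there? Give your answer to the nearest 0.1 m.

Let the plane be z = a·E + b·N + c.
Pick B−Pick A: 116a + 122b = 43.5;  Pick C−Pick A: −1070a − 655b = 0.2.
Solving gives a = −0.52267, b = 0.85352.
Then c = 705.8 − a·92 − b·293 = 503.80.
At (-193, 106): z_contact = 100.88 + 90.47 + 503.80 = 695.15 m.
Depth below ground = 775.2 − 695.15 = 80.0 m.

80.0 m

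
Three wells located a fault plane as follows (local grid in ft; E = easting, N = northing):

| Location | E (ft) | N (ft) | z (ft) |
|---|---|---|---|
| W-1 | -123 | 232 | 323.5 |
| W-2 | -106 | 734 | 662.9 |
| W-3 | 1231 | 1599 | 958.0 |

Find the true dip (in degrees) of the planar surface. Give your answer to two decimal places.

Two edge vectors: W-1→W-2 = (17, 502, 339.4), W-1→W-3 = (1354, 1367, 634.5).
Normal n = (W-1→W-2) × (W-1→W-3) = (-145440.8, 448761.1, -656469).
So ∂z/∂E = −n_x/n_z = −0.22155 and ∂z/∂N = −n_y/n_z = 0.68360.
Gradient magnitude |∇z| = √(a² + b²) = √(0.04908 + 0.46731) = 0.71860.
True dip = arctan(0.71860) = 35.70°, dipping toward SSE (azimuth ≈ 162°).

35.70°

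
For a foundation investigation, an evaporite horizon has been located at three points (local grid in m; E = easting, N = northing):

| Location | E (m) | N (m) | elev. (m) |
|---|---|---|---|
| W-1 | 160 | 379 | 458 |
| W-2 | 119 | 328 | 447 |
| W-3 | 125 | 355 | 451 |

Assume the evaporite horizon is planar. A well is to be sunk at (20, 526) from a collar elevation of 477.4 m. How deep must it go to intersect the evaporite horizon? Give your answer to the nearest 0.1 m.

17.7 m

Two edge vectors: W-1→W-2 = (-41, -51, -11), W-1→W-3 = (-35, -24, -7).
Normal n = (W-1→W-2) × (W-1→W-3) = (93, 98, -801).
So ∂z/∂E = −n_x/n_z = 0.11610 and ∂z/∂N = −n_y/n_z = 0.12235.
Intercept c from W-1: 458 − 18.58 − 46.37 = 393.05.
At (20, 526): z_contact = 2.32 + 64.35 + 393.05 = 459.73 m.
Depth below ground = 477.4 − 459.73 = 17.7 m.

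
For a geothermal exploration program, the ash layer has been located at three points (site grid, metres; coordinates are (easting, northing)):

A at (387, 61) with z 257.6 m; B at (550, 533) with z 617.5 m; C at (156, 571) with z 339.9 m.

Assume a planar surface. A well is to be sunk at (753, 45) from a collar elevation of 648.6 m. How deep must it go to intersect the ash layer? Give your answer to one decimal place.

123.4 m

Two edge vectors: A→B = (163, 472, 359.9), A→C = (-231, 510, 82.3).
Normal n = (A→B) × (A→C) = (-144703.4, -96551.8, 192162).
So ∂z/∂E = −n_x/n_z = 0.75303 and ∂z/∂N = −n_y/n_z = 0.50245.
Intercept c from A: 257.6 − 291.42 − 30.65 = −64.47.
At (753, 45): z_contact = 567.03 + 22.61 − 64.47 = 525.17 m.
Depth below ground = 648.6 − 525.17 = 123.4 m.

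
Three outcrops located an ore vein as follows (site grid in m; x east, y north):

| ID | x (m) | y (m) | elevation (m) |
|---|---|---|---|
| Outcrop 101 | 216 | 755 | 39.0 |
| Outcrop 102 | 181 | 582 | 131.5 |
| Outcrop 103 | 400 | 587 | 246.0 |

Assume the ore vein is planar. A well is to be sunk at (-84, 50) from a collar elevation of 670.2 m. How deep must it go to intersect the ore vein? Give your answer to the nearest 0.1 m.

338.8 m

Two edge vectors: Outcrop 101→Outcrop 102 = (-35, -173, 92.5), Outcrop 101→Outcrop 103 = (184, -168, 207).
Normal n = (Outcrop 101→Outcrop 102) × (Outcrop 101→Outcrop 103) = (-20271, 24265, 37712).
So ∂z/∂x = −n_x/n_z = 0.53752 and ∂z/∂y = −n_y/n_z = −0.64343.
Intercept c from Outcrop 101: 39 − 116.10 + 485.79 = 408.68.
At (-84, 50): z_contact = −45.15 − 32.17 + 408.68 = 331.36 m.
Depth below ground = 670.2 − 331.36 = 338.8 m.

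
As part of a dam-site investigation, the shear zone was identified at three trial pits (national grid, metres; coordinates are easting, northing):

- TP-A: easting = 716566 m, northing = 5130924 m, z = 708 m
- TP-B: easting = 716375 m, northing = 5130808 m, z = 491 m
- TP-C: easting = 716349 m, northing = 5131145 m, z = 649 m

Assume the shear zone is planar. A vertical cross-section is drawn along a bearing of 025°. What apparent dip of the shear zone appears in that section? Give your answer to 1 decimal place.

39.5°

Let the plane be z = a·easting + b·northing + c.
TP-B−TP-A: −191a − 116b = −217;  TP-C−TP-A: −217a + 221b = −59.
Solving gives a = 0.81328, b = 0.53159.
Unit vector along 025° is (sin 25°, cos 25°) = (0.4226, 0.9063).
Slope in that direction = a·(0.4226) + b·(0.9063) = 0.82549.
Apparent dip = arctan|0.82549| = 39.5° (true dip is 44.2°, so apparent ≤ true as expected).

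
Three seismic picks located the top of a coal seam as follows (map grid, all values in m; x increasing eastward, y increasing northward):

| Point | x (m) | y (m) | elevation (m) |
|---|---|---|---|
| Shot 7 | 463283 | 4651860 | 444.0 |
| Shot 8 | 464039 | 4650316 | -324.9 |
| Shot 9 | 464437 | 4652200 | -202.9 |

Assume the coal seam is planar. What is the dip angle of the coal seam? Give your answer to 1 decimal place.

33.0°

Two edge vectors: Shot 7→Shot 8 = (756, -1544, -768.9), Shot 7→Shot 9 = (1154, 340, -646.9).
Normal n = (Shot 7→Shot 8) × (Shot 7→Shot 9) = (1260239.6, -398254.2, 2038816).
So ∂z/∂x = −n_x/n_z = −0.61812 and ∂z/∂y = −n_y/n_z = 0.19534.
Gradient magnitude |∇z| = √(a² + b²) = √(0.38208 + 0.03816) = 0.64825.
True dip = arctan(0.64825) = 33.0°, dipping toward ESE (azimuth ≈ 108°).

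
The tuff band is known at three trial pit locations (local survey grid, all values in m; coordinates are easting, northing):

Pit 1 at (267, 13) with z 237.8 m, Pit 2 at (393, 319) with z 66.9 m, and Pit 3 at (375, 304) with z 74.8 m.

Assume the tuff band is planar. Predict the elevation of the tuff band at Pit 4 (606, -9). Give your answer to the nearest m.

Two edge vectors: Pit 1→Pit 2 = (126, 306, -170.9), Pit 1→Pit 3 = (108, 291, -163).
Normal n = (Pit 1→Pit 2) × (Pit 1→Pit 3) = (-146.1, 2080.8, 3618).
So ∂z/∂easting = −n_x/n_z = 0.04038 and ∂z/∂northing = −n_y/n_z = −0.57512.
Intercept c from Pit 1: 237.8 − 10.78 + 7.48 = 234.49.
At (606, -9): z = 24.5 + 5.2 + 234.49 = 264.1 m.

264 m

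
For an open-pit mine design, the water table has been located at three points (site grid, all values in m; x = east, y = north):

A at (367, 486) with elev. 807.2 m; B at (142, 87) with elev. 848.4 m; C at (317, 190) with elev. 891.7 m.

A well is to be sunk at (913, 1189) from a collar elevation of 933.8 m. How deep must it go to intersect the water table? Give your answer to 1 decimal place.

Let the plane be z = a·x + b·y + c.
B−A: −225a − 399b = 41.2;  C−A: −50a − 296b = 84.5.
Solving gives a = 0.461314, b = −0.363398.
Then c = 807.2 − a·367 − b·486 = 814.51.
At (913, 1189): z_contact = 421.18 − 432.08 + 814.51 = 803.61 m.
Depth below ground = 933.8 − 803.61 = 130.2 m.

130.2 m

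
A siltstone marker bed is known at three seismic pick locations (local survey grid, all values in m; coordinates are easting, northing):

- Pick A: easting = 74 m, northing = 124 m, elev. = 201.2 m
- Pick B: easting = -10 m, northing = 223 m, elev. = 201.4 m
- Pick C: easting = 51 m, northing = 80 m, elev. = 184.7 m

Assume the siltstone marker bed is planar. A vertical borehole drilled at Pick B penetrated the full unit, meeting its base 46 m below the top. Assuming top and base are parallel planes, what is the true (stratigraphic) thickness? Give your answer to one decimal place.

43.3 m

Let the plane be z = a·easting + b·northing + c.
Pick B−Pick A: −84a + 99b = 0.2;  Pick C−Pick A: −23a − 44b = −16.5.
Solving gives a = 0.27201, b = 0.23281.
|∇z| = √(a²+b²) = 0.35804, so dip δ = arctan(0.35804) = 19.70°.
True thickness = vertical thickness × cos δ = 46 × cos 19.70° = 43.3 m.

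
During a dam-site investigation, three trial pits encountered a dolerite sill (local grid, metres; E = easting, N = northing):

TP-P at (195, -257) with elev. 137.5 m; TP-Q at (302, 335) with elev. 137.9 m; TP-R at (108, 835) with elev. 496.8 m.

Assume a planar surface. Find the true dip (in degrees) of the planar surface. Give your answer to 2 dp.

Let the plane be z = a·E + b·N + c.
TP-Q−TP-P: 107a + 592b = 0.4;  TP-R−TP-P: −87a + 1092b = 359.3.
Solving gives a = −1.26089, b = 0.22857.
Gradient magnitude |∇z| = √(a² + b²) = √(1.58985 + 0.05225) = 1.28144.
True dip = arctan(1.28144) = 52.03°, dipping toward E (azimuth ≈ 100°).

52.03°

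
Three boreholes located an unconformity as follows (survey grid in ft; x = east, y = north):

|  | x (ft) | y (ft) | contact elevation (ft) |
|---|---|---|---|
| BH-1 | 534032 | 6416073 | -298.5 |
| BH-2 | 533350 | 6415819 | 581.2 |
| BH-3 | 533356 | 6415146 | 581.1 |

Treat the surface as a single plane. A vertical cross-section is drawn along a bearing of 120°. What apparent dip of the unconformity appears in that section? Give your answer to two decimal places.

47.93°

Let the plane be z = a·x + b·y + c.
BH-2−BH-1: −682a − 254b = 879.7;  BH-3−BH-1: −676a − 927b = 879.6.
Solving gives a = −1.28567, b = −0.01131.
Unit vector along 120° is (sin 120°, cos 120°) = (0.8660, -0.5000).
Slope in that direction = a·(0.8660) + b·(-0.5000) = −1.10777.
Apparent dip = arctan|1.10777| = 47.93° (true dip is 52.1°, so apparent ≤ true as expected).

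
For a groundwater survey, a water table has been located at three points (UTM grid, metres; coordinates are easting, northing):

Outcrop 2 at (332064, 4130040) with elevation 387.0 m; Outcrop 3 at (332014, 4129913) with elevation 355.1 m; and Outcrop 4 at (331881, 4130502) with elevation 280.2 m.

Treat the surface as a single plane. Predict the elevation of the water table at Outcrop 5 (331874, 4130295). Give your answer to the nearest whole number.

274 m

Two edge vectors: Outcrop 2→Outcrop 3 = (-50, -127, -31.9), Outcrop 2→Outcrop 4 = (-183, 462, -106.8).
Normal n = (Outcrop 2→Outcrop 3) × (Outcrop 2→Outcrop 4) = (28301.4, 497.7, -46341).
So ∂z/∂easting = −n_x/n_z = 0.61072053 and ∂z/∂northing = −n_y/n_z = 0.01073995.
Intercept c from Outcrop 2: 387 − 202798.30 − 44356.42 = −246767.72.
At (331874, 4130295): z = 202682.3 + 44359.2 − 246767.72 = 273.7 m.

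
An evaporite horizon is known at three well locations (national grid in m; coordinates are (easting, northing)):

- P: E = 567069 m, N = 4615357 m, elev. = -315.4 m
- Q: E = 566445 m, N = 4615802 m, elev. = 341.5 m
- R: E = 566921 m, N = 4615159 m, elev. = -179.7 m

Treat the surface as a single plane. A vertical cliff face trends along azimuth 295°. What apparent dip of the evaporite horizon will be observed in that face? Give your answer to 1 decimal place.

Two edge vectors: P→Q = (-624, 445, 656.9), P→R = (-148, -198, 135.7).
Normal n = (P→Q) × (P→R) = (190452.7, -12544.4, 189412).
So ∂z/∂E = −n_x/n_z = −1.00549 and ∂z/∂N = −n_y/n_z = 0.06623.
Unit vector along 295° is (sin 295°, cos 295°) = (-0.9063, 0.4226).
Slope in that direction = a·(-0.9063) + b·(0.4226) = 0.93928.
Apparent dip = arctan|0.93928| = 43.2° (true dip is 45.2°, so apparent ≤ true as expected).

43.2°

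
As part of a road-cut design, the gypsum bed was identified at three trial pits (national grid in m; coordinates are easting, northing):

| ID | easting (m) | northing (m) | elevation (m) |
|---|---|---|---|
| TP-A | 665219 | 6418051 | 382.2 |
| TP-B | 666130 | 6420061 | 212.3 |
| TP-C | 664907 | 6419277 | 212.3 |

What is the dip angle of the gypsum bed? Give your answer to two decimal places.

8.06°

Two edge vectors: TP-A→TP-B = (911, 2010, -169.9), TP-A→TP-C = (-312, 1226, -169.9).
Normal n = (TP-A→TP-B) × (TP-A→TP-C) = (-133201.6, 207787.7, 1744006).
So ∂z/∂easting = −n_x/n_z = 0.07638 and ∂z/∂northing = −n_y/n_z = −0.11914.
Gradient magnitude |∇z| = √(a² + b²) = √(0.00583 + 0.01420) = 0.14152.
True dip = arctan(0.14152) = 8.06°, dipping toward NNW (azimuth ≈ 327°).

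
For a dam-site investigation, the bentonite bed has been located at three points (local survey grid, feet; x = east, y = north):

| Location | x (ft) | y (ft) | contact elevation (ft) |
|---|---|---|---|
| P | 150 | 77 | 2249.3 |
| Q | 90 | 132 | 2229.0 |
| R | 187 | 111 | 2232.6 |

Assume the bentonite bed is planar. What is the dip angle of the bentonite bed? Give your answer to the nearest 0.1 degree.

Two edge vectors: P→Q = (-60, 55, -20.3), P→R = (37, 34, -16.7).
Normal n = (P→Q) × (P→R) = (-228.3, -1753.1, -4075).
So ∂z/∂x = −n_x/n_z = −0.05602 and ∂z/∂y = −n_y/n_z = −0.43021.
Gradient magnitude |∇z| = √(a² + b²) = √(0.00314 + 0.18508) = 0.43384.
True dip = arctan(0.43384) = 23.5°, dipping toward N (azimuth ≈ 007°).

23.5°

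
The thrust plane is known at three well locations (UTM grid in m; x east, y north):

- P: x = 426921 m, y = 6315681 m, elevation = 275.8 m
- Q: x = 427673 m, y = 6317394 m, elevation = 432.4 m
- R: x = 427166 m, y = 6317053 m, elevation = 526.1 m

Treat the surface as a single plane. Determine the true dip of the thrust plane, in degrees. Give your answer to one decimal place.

23.1°

Let the plane be z = a·x + b·y + c.
Q−P: 752a + 1713b = 156.6;  R−P: 245a + 1372b = 250.3.
Solving gives a = −0.34949, b = 0.24484.
Gradient magnitude |∇z| = √(a² + b²) = √(0.12214 + 0.05995) = 0.42672.
True dip = arctan(0.42672) = 23.1°, dipping toward SE (azimuth ≈ 125°).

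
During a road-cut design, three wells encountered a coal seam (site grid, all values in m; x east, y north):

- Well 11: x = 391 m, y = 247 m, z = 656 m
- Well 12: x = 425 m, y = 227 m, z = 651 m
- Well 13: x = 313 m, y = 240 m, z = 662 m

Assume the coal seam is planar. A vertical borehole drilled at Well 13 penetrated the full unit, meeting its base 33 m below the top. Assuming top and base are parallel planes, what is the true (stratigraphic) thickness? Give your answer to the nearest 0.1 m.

32.7 m

Let the plane be z = a·x + b·y + c.
Well 12−Well 11: 34a − 20b = −5;  Well 13−Well 11: −78a − 7b = 6.
Solving gives a = −0.08621, b = 0.10345.
|∇z| = √(a²+b²) = 0.13466, so dip δ = arctan(0.13466) = 7.67°.
True thickness = vertical thickness × cos δ = 33 × cos 7.67° = 32.7 m.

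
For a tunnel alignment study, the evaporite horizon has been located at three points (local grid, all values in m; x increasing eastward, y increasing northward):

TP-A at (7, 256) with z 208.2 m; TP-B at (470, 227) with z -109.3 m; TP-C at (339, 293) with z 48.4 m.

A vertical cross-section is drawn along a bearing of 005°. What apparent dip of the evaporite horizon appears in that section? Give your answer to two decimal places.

Let the plane be z = a·x + b·y + c.
TP-B−TP-A: 463a − 29b = −317.5;  TP-C−TP-A: 332a + 37b = −159.8.
Solving gives a = −0.61219, b = 1.17428.
Unit vector along 005° is (sin 5°, cos 5°) = (0.0872, 0.9962).
Slope in that direction = a·(0.0872) + b·(0.9962) = 1.11646.
Apparent dip = arctan|1.11646| = 48.15° (true dip is 52.9°, so apparent ≤ true as expected).

48.15°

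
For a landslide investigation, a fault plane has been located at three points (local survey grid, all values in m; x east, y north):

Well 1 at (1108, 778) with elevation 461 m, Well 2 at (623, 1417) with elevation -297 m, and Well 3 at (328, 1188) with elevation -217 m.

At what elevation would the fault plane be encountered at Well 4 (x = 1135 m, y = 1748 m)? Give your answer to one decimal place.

Two edge vectors: Well 1→Well 2 = (-485, 639, -758), Well 1→Well 3 = (-780, 410, -678).
Normal n = (Well 1→Well 2) × (Well 1→Well 3) = (-122462, 262410, 299570).
So ∂z/∂x = −n_x/n_z = 0.408793 and ∂z/∂y = −n_y/n_z = −0.875956.
Intercept c from Well 1: 461 − 452.94 + 681.49 = 689.55.
At (1135, 1748): z = 464.0 − 1531.2 + 689.55 = -377.6 m.

-377.6 m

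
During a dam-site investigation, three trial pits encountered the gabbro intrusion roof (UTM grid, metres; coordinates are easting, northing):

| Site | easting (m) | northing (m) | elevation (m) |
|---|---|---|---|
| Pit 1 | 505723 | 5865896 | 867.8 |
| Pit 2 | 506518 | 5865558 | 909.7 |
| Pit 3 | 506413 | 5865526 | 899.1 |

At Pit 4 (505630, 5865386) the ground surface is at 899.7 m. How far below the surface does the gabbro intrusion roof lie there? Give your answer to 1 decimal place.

73.1 m

Two edge vectors: Pit 1→Pit 2 = (795, -338, 41.9), Pit 1→Pit 3 = (690, -370, 31.3).
Normal n = (Pit 1→Pit 2) × (Pit 1→Pit 3) = (4923.6, 4027.5, -60930).
So ∂z/∂easting = −n_x/n_z = 0.080807484 and ∂z/∂northing = −n_y/n_z = 0.066100443.
Intercept c from Pit 1: 867.8 − 40866.20 − 387738.32 = −427736.73.
At (505630, 5865386): z_contact = 40858.69 + 387704.61 − 427736.73 = 826.57 m.
Depth below ground = 899.7 − 826.57 = 73.1 m.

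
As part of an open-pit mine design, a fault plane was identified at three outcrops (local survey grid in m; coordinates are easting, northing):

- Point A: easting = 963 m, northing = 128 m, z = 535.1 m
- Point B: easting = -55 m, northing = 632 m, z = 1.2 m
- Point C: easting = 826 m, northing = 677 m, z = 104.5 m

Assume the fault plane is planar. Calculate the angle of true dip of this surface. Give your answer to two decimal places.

Let the plane be z = a·easting + b·northing + c.
Point B−Point A: −1018a + 504b = −533.9;  Point C−Point A: −137a + 549b = −430.6.
Solving gives a = 0.15534, b = −0.74557.
Gradient magnitude |∇z| = √(a² + b²) = √(0.02413 + 0.55588) = 0.76158.
True dip = arctan(0.76158) = 37.29°, dipping toward NNW (azimuth ≈ 348°).

37.29°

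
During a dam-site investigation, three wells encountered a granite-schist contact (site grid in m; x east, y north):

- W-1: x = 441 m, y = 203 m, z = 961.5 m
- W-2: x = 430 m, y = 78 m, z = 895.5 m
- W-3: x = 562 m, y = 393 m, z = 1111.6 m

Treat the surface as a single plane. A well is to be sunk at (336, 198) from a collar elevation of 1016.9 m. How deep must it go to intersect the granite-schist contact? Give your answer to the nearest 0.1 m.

Let the plane be z = a·x + b·y + c.
W-2−W-1: −11a − 125b = −66;  W-3−W-1: 121a + 190b = 150.1.
Solving gives a = 0.47737, b = 0.48599.
Then c = 961.5 − a·441 − b·203 = 652.32.
At (336, 198): z_contact = 160.40 + 96.23 + 652.32 = 908.95 m.
Depth below ground = 1016.9 − 908.95 = 108.0 m.

108.0 m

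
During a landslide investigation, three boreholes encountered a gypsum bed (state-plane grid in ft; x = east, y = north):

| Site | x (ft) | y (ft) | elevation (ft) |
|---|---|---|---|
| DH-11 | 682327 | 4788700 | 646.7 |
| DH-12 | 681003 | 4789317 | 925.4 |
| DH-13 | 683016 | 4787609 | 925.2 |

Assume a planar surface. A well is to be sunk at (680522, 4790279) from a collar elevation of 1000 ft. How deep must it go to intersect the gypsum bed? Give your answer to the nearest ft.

379 ft

Let the plane be z = a·x + b·y + c.
DH-12−DH-11: −1324a + 617b = 278.7;  DH-13−DH-11: 689a − 1091b = 278.5.
Solving gives a = −0.46685279, b = −0.55010227.
Then c = 646.7 − a·682327 − b·4788700 = 2953467.70.
At (680522, 4790279): z_contact = −317703.6 − 2635143.3 + 2953467.70 = 620.8 ft.
Depth below ground = 1000 − 620.8 = 379 ft.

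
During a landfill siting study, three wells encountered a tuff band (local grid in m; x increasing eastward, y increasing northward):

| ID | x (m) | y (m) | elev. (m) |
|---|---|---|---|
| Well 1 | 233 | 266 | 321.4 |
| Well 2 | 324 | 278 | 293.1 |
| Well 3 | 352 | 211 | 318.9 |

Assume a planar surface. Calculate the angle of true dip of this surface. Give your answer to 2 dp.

28.67°

Two edge vectors: Well 1→Well 2 = (91, 12, -28.3), Well 1→Well 3 = (119, -55, -2.5).
Normal n = (Well 1→Well 2) × (Well 1→Well 3) = (-1586.5, -3140.2, -6433).
So ∂z/∂x = −n_x/n_z = −0.24662 and ∂z/∂y = −n_y/n_z = −0.48814.
Gradient magnitude |∇z| = √(a² + b²) = √(0.06082 + 0.23828) = 0.54690.
True dip = arctan(0.54690) = 28.67°, dipping toward NNE (azimuth ≈ 027°).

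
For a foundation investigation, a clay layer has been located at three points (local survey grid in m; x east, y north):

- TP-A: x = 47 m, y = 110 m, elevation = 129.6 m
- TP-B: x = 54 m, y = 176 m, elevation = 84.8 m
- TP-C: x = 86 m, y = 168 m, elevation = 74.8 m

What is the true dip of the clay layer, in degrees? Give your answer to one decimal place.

38.1°

Two edge vectors: TP-A→TP-B = (7, 66, -44.8), TP-A→TP-C = (39, 58, -54.8).
Normal n = (TP-A→TP-B) × (TP-A→TP-C) = (-1018.4, -1363.6, -2168).
So ∂z/∂x = −n_x/n_z = −0.46974 and ∂z/∂y = −n_y/n_z = −0.62897.
Gradient magnitude |∇z| = √(a² + b²) = √(0.22066 + 0.39560) = 0.78502.
True dip = arctan(0.78502) = 38.1°, dipping toward NE (azimuth ≈ 037°).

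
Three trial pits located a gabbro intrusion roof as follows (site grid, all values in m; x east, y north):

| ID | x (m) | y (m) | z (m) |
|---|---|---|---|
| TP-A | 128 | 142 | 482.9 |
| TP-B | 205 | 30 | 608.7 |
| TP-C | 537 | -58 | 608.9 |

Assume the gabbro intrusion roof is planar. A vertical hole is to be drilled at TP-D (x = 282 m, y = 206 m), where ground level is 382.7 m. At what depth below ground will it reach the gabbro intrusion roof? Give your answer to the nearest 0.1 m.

Two edge vectors: TP-A→TP-B = (77, -112, 125.8), TP-A→TP-C = (409, -200, 126).
Normal n = (TP-A→TP-B) × (TP-A→TP-C) = (11048, 41750.2, 30408).
So ∂z/∂x = −n_x/n_z = −0.36333 and ∂z/∂y = −n_y/n_z = −1.37300.
Intercept c from TP-A: 482.9 + 46.51 + 194.97 = 724.37.
At (282, 206): z_contact = −102.46 − 282.84 + 724.37 = 339.08 m.
Depth below ground = 382.7 − 339.08 = 43.6 m.

43.6 m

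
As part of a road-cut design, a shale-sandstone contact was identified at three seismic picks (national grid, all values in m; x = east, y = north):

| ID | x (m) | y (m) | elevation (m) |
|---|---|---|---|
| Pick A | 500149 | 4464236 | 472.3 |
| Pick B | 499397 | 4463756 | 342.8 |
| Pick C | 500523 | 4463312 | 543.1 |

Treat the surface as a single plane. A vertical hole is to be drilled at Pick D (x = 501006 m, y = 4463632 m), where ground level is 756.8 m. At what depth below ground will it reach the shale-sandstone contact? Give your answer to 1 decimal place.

130.6 m

Two edge vectors: Pick A→Pick B = (-752, -480, -129.5), Pick A→Pick C = (374, -924, 70.8).
Normal n = (Pick A→Pick B) × (Pick A→Pick C) = (-153642, 4808.6, 874368).
So ∂z/∂x = −n_x/n_z = 0.175717776 and ∂z/∂y = −n_y/n_z = −0.005499515.
Intercept c from Pick A: 472.3 − 87885.07 + 24551.13 = −62861.64.
At (501006, 4463632): z_contact = 88035.66 − 24547.81 − 62861.64 = 626.21 m.
Depth below ground = 756.8 − 626.21 = 130.6 m.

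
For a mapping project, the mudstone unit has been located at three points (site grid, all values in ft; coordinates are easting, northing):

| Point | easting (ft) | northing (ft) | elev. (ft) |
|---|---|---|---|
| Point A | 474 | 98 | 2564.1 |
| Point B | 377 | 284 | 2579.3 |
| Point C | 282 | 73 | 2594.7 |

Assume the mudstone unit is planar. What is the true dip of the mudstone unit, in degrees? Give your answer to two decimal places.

9.05°

Let the plane be z = a·easting + b·northing + c.
Point B−Point A: −97a + 186b = 15.2;  Point C−Point A: −192a − 25b = 30.6.
Solving gives a = −0.15920, b = −0.00131.
Gradient magnitude |∇z| = √(a² + b²) = √(0.02535 + 0.00000) = 0.15921.
True dip = arctan(0.15921) = 9.05°, dipping toward E (azimuth ≈ 090°).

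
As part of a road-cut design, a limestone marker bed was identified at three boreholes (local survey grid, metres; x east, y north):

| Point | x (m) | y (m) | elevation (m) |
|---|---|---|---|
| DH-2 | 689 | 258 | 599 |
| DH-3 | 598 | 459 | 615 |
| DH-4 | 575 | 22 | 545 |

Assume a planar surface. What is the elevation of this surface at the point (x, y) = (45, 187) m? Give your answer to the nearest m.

Two edge vectors: DH-2→DH-3 = (-91, 201, 16), DH-2→DH-4 = (-114, -236, -54).
Normal n = (DH-2→DH-3) × (DH-2→DH-4) = (-7078, -6738, 44390).
So ∂z/∂x = −n_x/n_z = 0.15945 and ∂z/∂y = −n_y/n_z = 0.15179.
Intercept c from DH-2: 599 − 109.86 − 39.16 = 449.98.
At (45, 187): z = 7.2 + 28.4 + 449.98 = 485.5 m.

486 m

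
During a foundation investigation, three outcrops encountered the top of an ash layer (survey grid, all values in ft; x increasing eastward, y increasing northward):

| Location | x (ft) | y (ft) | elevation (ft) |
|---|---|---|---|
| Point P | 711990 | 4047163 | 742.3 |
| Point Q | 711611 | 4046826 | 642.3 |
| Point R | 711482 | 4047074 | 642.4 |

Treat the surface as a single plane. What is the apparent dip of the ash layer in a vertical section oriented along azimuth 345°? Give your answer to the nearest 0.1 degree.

Two edge vectors: Point P→Point Q = (-379, -337, -100), Point P→Point R = (-508, -89, -99.9).
Normal n = (Point P→Point Q) × (Point P→Point R) = (24766.3, 12937.9, -137465).
So ∂z/∂x = −n_x/n_z = 0.18016 and ∂z/∂y = −n_y/n_z = 0.09412.
Unit vector along 345° is (sin 345°, cos 345°) = (-0.2588, 0.9659).
Slope in that direction = a·(-0.2588) + b·(0.9659) = 0.04428.
Apparent dip = arctan|0.04428| = 2.5° (true dip is 11.5°, so apparent ≤ true as expected).

2.5°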